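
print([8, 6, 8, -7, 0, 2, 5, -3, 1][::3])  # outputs [8, -7, 5]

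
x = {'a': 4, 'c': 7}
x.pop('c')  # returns 7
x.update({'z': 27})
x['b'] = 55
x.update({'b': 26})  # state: {'a': 4, 'z': 27, 'b': 26}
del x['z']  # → {'a': 4, 'b': 26}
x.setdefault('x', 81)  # 81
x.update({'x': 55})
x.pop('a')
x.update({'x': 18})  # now {'b': 26, 'x': 18}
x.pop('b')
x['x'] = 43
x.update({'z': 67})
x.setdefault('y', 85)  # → 85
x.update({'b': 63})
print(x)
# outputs {'x': 43, 'z': 67, 'y': 85, 'b': 63}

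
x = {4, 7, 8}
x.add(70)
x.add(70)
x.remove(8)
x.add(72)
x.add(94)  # {4, 7, 70, 72, 94}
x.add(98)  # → {4, 7, 70, 72, 94, 98}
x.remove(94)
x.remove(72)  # {4, 7, 70, 98}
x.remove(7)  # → {4, 70, 98}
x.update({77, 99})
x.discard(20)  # {4, 70, 77, 98, 99}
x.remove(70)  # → {4, 77, 98, 99}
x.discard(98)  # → {4, 77, 99}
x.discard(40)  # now {4, 77, 99}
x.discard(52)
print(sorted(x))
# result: [4, 77, 99]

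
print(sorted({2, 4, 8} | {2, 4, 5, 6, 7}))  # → [2, 4, 5, 6, 7, 8]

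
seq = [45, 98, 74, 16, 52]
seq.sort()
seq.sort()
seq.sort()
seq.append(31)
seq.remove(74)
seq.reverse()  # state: [31, 98, 52, 45, 16]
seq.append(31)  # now [31, 98, 52, 45, 16, 31]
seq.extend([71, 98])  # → [31, 98, 52, 45, 16, 31, 71, 98]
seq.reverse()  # [98, 71, 31, 16, 45, 52, 98, 31]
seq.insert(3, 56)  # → [98, 71, 31, 56, 16, 45, 52, 98, 31]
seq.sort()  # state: [16, 31, 31, 45, 52, 56, 71, 98, 98]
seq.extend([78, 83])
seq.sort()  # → [16, 31, 31, 45, 52, 56, 71, 78, 83, 98, 98]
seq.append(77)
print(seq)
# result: [16, 31, 31, 45, 52, 56, 71, 78, 83, 98, 98, 77]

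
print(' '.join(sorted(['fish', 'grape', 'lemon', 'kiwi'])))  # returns fish grape kiwi lemon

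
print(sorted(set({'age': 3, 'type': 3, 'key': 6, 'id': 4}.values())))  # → [3, 4, 6]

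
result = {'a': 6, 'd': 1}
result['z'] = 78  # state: {'a': 6, 'd': 1, 'z': 78}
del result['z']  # {'a': 6, 'd': 1}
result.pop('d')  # 1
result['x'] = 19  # {'a': 6, 'x': 19}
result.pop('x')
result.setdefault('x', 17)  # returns 17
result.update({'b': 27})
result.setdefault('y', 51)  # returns 51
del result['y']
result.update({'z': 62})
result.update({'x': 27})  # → {'a': 6, 'x': 27, 'b': 27, 'z': 62}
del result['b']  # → {'a': 6, 'x': 27, 'z': 62}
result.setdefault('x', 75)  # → 27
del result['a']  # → {'x': 27, 'z': 62}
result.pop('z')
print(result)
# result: {'x': 27}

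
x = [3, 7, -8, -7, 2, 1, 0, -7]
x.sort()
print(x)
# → [-8, -7, -7, 0, 1, 2, 3, 7]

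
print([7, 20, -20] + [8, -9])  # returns [7, 20, -20, 8, -9]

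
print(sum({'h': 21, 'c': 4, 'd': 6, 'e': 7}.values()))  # 38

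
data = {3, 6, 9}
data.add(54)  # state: {3, 6, 9, 54}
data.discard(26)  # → {3, 6, 9, 54}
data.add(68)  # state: {3, 6, 9, 54, 68}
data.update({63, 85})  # {3, 6, 9, 54, 63, 68, 85}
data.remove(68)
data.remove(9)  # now {3, 6, 54, 63, 85}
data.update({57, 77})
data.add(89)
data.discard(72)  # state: {3, 6, 54, 57, 63, 77, 85, 89}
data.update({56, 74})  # {3, 6, 54, 56, 57, 63, 74, 77, 85, 89}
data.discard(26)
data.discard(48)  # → {3, 6, 54, 56, 57, 63, 74, 77, 85, 89}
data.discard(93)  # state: {3, 6, 54, 56, 57, 63, 74, 77, 85, 89}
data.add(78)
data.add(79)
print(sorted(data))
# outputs [3, 6, 54, 56, 57, 63, 74, 77, 78, 79, 85, 89]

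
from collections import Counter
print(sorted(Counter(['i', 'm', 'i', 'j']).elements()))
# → ['i', 'i', 'j', 'm']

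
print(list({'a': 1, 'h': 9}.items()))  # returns [('a', 1), ('h', 9)]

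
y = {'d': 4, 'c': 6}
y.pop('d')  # 4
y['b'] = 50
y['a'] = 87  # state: {'c': 6, 'b': 50, 'a': 87}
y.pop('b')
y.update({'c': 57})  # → {'c': 57, 'a': 87}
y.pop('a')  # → 87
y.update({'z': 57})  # {'c': 57, 'z': 57}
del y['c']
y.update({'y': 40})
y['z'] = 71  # {'z': 71, 'y': 40}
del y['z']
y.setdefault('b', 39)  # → 39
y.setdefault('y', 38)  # 40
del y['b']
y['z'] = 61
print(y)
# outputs {'y': 40, 'z': 61}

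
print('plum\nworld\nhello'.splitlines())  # ['plum', 'world', 'hello']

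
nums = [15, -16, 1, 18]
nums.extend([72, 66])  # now [15, -16, 1, 18, 72, 66]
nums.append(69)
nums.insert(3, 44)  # [15, -16, 1, 44, 18, 72, 66, 69]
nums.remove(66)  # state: [15, -16, 1, 44, 18, 72, 69]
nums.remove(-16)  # [15, 1, 44, 18, 72, 69]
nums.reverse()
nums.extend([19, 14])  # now [69, 72, 18, 44, 1, 15, 19, 14]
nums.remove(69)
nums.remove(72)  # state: [18, 44, 1, 15, 19, 14]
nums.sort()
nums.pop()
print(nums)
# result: [1, 14, 15, 18, 19]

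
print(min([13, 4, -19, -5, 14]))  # -19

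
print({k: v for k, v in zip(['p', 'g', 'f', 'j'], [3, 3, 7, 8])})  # {'p': 3, 'g': 3, 'f': 7, 'j': 8}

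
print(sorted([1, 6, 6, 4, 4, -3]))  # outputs [-3, 1, 4, 4, 6, 6]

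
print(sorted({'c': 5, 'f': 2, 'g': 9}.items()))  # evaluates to [('c', 5), ('f', 2), ('g', 9)]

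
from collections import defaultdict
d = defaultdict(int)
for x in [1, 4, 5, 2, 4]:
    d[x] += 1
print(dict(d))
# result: {1: 1, 4: 2, 5: 1, 2: 1}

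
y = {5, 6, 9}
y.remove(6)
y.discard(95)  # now {5, 9}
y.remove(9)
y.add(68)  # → {5, 68}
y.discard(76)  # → {5, 68}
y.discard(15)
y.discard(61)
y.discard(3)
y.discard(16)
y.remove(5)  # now {68}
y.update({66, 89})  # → {66, 68, 89}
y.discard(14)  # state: {66, 68, 89}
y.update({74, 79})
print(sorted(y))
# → [66, 68, 74, 79, 89]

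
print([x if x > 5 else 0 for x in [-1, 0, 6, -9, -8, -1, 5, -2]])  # [0, 0, 6, 0, 0, 0, 0, 0]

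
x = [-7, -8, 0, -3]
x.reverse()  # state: [-3, 0, -8, -7]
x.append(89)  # [-3, 0, -8, -7, 89]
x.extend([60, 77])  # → [-3, 0, -8, -7, 89, 60, 77]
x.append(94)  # [-3, 0, -8, -7, 89, 60, 77, 94]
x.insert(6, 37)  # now [-3, 0, -8, -7, 89, 60, 37, 77, 94]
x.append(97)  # [-3, 0, -8, -7, 89, 60, 37, 77, 94, 97]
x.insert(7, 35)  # [-3, 0, -8, -7, 89, 60, 37, 35, 77, 94, 97]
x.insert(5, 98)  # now [-3, 0, -8, -7, 89, 98, 60, 37, 35, 77, 94, 97]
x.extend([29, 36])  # [-3, 0, -8, -7, 89, 98, 60, 37, 35, 77, 94, 97, 29, 36]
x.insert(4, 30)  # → [-3, 0, -8, -7, 30, 89, 98, 60, 37, 35, 77, 94, 97, 29, 36]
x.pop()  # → 36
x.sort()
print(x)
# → [-8, -7, -3, 0, 29, 30, 35, 37, 60, 77, 89, 94, 97, 98]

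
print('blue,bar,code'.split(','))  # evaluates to ['blue', 'bar', 'code']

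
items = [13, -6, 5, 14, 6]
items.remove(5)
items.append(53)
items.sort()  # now [-6, 6, 13, 14, 53]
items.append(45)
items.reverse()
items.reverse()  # [-6, 6, 13, 14, 53, 45]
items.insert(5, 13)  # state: [-6, 6, 13, 14, 53, 13, 45]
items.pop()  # 45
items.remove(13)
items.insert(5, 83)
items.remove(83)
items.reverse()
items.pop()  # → -6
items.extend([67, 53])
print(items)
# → [13, 53, 14, 6, 67, 53]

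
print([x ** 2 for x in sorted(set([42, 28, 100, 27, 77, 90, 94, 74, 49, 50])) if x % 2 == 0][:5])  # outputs [784, 1764, 2500, 5476, 8100]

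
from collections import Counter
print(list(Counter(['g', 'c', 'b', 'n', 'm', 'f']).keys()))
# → ['g', 'c', 'b', 'n', 'm', 'f']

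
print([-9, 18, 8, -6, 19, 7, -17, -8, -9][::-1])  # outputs [-9, -8, -17, 7, 19, -6, 8, 18, -9]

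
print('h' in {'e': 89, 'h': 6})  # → True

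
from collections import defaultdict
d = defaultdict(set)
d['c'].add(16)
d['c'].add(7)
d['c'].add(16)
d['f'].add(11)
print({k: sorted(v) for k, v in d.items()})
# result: {'c': [7, 16], 'f': [11]}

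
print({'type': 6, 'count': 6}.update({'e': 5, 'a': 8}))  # None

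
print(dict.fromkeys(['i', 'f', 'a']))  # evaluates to {'i': None, 'f': None, 'a': None}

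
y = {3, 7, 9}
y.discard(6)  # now {3, 7, 9}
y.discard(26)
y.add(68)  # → {3, 7, 9, 68}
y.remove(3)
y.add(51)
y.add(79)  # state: {7, 9, 51, 68, 79}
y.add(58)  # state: {7, 9, 51, 58, 68, 79}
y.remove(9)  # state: {7, 51, 58, 68, 79}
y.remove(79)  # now {7, 51, 58, 68}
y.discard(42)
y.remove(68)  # {7, 51, 58}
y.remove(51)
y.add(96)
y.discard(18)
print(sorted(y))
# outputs [7, 58, 96]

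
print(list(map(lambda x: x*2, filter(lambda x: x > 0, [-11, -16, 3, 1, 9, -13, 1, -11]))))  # [6, 2, 18, 2]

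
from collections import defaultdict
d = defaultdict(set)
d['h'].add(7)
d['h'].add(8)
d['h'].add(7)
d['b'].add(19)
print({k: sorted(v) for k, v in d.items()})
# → {'h': [7, 8], 'b': [19]}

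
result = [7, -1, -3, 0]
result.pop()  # 0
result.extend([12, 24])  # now [7, -1, -3, 12, 24]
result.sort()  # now [-3, -1, 7, 12, 24]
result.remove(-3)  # [-1, 7, 12, 24]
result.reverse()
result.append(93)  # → [24, 12, 7, -1, 93]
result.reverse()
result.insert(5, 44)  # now [93, -1, 7, 12, 24, 44]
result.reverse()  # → [44, 24, 12, 7, -1, 93]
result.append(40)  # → [44, 24, 12, 7, -1, 93, 40]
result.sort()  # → [-1, 7, 12, 24, 40, 44, 93]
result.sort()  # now [-1, 7, 12, 24, 40, 44, 93]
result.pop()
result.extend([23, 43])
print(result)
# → [-1, 7, 12, 24, 40, 44, 23, 43]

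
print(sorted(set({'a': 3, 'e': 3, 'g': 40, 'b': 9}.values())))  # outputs [3, 9, 40]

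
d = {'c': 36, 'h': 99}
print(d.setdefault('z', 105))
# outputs 105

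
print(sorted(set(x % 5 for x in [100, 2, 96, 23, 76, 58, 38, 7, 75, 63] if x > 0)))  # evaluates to [0, 1, 2, 3]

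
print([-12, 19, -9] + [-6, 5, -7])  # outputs [-12, 19, -9, -6, 5, -7]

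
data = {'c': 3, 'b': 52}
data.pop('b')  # 52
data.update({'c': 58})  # {'c': 58}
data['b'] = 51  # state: {'c': 58, 'b': 51}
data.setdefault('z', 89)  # 89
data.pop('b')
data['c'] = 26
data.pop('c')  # 26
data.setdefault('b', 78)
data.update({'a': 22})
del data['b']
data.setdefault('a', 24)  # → 22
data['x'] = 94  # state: {'z': 89, 'a': 22, 'x': 94}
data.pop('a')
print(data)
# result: {'z': 89, 'x': 94}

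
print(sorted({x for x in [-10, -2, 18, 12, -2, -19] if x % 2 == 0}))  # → [-10, -2, 12, 18]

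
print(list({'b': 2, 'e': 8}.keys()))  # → ['b', 'e']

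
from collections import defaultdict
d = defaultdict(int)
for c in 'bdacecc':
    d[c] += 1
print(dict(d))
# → {'b': 1, 'd': 1, 'a': 1, 'c': 3, 'e': 1}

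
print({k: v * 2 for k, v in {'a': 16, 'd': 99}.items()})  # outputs {'a': 32, 'd': 198}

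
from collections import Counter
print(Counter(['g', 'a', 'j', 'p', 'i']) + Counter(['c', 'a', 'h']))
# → Counter({'a': 2, 'g': 1, 'j': 1, 'p': 1, 'i': 1, 'c': 1, 'h': 1})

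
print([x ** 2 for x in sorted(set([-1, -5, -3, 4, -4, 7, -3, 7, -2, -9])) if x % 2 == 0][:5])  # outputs [16, 4, 16]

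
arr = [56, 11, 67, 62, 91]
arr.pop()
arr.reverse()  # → [62, 67, 11, 56]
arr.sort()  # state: [11, 56, 62, 67]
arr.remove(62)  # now [11, 56, 67]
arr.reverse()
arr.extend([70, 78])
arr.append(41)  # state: [67, 56, 11, 70, 78, 41]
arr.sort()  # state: [11, 41, 56, 67, 70, 78]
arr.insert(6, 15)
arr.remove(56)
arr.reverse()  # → [15, 78, 70, 67, 41, 11]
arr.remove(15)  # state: [78, 70, 67, 41, 11]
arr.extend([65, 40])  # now [78, 70, 67, 41, 11, 65, 40]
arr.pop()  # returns 40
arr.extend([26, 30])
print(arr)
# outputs [78, 70, 67, 41, 11, 65, 26, 30]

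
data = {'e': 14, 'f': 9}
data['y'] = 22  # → {'e': 14, 'f': 9, 'y': 22}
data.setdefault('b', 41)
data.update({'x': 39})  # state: {'e': 14, 'f': 9, 'y': 22, 'b': 41, 'x': 39}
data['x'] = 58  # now {'e': 14, 'f': 9, 'y': 22, 'b': 41, 'x': 58}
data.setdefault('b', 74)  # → 41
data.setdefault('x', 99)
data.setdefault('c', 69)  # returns 69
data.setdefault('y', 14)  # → 22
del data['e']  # {'f': 9, 'y': 22, 'b': 41, 'x': 58, 'c': 69}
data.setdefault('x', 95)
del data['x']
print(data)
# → {'f': 9, 'y': 22, 'b': 41, 'c': 69}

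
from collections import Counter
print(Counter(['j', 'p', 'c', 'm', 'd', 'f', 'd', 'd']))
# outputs Counter({'d': 3, 'j': 1, 'p': 1, 'c': 1, 'm': 1, 'f': 1})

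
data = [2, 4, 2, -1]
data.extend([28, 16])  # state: [2, 4, 2, -1, 28, 16]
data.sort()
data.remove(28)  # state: [-1, 2, 2, 4, 16]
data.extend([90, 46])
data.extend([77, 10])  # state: [-1, 2, 2, 4, 16, 90, 46, 77, 10]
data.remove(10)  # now [-1, 2, 2, 4, 16, 90, 46, 77]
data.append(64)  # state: [-1, 2, 2, 4, 16, 90, 46, 77, 64]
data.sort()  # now [-1, 2, 2, 4, 16, 46, 64, 77, 90]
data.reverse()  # [90, 77, 64, 46, 16, 4, 2, 2, -1]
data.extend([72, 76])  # [90, 77, 64, 46, 16, 4, 2, 2, -1, 72, 76]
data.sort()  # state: [-1, 2, 2, 4, 16, 46, 64, 72, 76, 77, 90]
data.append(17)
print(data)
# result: [-1, 2, 2, 4, 16, 46, 64, 72, 76, 77, 90, 17]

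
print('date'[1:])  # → ate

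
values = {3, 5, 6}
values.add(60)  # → {3, 5, 6, 60}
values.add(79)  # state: {3, 5, 6, 60, 79}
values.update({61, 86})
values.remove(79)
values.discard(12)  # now {3, 5, 6, 60, 61, 86}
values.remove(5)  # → {3, 6, 60, 61, 86}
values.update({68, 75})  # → {3, 6, 60, 61, 68, 75, 86}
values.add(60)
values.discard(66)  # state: {3, 6, 60, 61, 68, 75, 86}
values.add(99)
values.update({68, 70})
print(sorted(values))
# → [3, 6, 60, 61, 68, 70, 75, 86, 99]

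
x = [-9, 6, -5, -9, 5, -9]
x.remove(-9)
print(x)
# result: [6, -5, -9, 5, -9]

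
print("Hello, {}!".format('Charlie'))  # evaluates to Hello, Charlie!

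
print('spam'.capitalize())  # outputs Spam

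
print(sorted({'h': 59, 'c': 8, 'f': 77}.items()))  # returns [('c', 8), ('f', 77), ('h', 59)]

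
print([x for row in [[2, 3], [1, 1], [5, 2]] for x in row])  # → [2, 3, 1, 1, 5, 2]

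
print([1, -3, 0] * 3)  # [1, -3, 0, 1, -3, 0, 1, -3, 0]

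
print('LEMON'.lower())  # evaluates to lemon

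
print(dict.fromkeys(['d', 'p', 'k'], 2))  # {'d': 2, 'p': 2, 'k': 2}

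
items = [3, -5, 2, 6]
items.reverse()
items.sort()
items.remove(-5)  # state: [2, 3, 6]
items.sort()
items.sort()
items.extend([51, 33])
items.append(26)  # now [2, 3, 6, 51, 33, 26]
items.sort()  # [2, 3, 6, 26, 33, 51]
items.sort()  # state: [2, 3, 6, 26, 33, 51]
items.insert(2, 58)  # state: [2, 3, 58, 6, 26, 33, 51]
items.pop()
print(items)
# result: [2, 3, 58, 6, 26, 33]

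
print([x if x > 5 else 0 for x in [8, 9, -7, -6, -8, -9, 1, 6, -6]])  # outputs [8, 9, 0, 0, 0, 0, 0, 6, 0]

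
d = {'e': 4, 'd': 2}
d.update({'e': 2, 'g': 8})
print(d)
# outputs {'e': 2, 'd': 2, 'g': 8}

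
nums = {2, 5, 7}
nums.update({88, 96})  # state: {2, 5, 7, 88, 96}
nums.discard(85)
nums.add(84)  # {2, 5, 7, 84, 88, 96}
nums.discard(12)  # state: {2, 5, 7, 84, 88, 96}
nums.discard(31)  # {2, 5, 7, 84, 88, 96}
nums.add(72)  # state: {2, 5, 7, 72, 84, 88, 96}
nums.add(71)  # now {2, 5, 7, 71, 72, 84, 88, 96}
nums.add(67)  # {2, 5, 7, 67, 71, 72, 84, 88, 96}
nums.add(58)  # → {2, 5, 7, 58, 67, 71, 72, 84, 88, 96}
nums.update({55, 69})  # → {2, 5, 7, 55, 58, 67, 69, 71, 72, 84, 88, 96}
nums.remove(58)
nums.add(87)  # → {2, 5, 7, 55, 67, 69, 71, 72, 84, 87, 88, 96}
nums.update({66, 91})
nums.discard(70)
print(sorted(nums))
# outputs [2, 5, 7, 55, 66, 67, 69, 71, 72, 84, 87, 88, 91, 96]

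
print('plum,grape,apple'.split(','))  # ['plum', 'grape', 'apple']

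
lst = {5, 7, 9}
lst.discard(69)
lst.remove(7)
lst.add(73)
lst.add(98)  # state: {5, 9, 73, 98}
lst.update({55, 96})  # {5, 9, 55, 73, 96, 98}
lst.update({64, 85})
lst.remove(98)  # {5, 9, 55, 64, 73, 85, 96}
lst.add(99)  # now {5, 9, 55, 64, 73, 85, 96, 99}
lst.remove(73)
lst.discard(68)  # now {5, 9, 55, 64, 85, 96, 99}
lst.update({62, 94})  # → {5, 9, 55, 62, 64, 85, 94, 96, 99}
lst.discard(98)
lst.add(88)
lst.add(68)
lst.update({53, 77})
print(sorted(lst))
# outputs [5, 9, 53, 55, 62, 64, 68, 77, 85, 88, 94, 96, 99]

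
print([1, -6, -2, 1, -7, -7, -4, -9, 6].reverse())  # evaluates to None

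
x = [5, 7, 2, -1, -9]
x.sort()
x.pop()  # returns 7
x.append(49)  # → [-9, -1, 2, 5, 49]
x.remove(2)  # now [-9, -1, 5, 49]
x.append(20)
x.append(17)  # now [-9, -1, 5, 49, 20, 17]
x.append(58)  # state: [-9, -1, 5, 49, 20, 17, 58]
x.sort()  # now [-9, -1, 5, 17, 20, 49, 58]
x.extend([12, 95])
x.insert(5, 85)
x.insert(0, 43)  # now [43, -9, -1, 5, 17, 20, 85, 49, 58, 12, 95]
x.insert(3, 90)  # [43, -9, -1, 90, 5, 17, 20, 85, 49, 58, 12, 95]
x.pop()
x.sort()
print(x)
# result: [-9, -1, 5, 12, 17, 20, 43, 49, 58, 85, 90]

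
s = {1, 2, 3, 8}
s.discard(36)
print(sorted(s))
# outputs [1, 2, 3, 8]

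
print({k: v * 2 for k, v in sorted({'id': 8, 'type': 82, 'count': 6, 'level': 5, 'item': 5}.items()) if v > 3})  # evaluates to {'count': 12, 'id': 16, 'item': 10, 'level': 10, 'type': 164}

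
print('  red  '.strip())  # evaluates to red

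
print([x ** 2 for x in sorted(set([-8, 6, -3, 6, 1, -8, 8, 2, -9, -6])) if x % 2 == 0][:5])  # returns [64, 36, 4, 36, 64]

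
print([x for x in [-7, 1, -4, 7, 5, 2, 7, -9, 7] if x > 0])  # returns [1, 7, 5, 2, 7, 7]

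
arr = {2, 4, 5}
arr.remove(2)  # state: {4, 5}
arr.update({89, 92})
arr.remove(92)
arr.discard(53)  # {4, 5, 89}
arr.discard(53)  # {4, 5, 89}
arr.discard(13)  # {4, 5, 89}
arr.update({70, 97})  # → {4, 5, 70, 89, 97}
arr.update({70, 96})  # {4, 5, 70, 89, 96, 97}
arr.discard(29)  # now {4, 5, 70, 89, 96, 97}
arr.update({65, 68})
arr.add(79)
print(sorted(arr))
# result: [4, 5, 65, 68, 70, 79, 89, 96, 97]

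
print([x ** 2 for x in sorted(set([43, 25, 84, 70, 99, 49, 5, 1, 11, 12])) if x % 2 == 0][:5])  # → [144, 4900, 7056]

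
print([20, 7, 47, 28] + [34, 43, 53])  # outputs [20, 7, 47, 28, 34, 43, 53]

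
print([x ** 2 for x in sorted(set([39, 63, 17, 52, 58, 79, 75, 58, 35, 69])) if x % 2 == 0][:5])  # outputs [2704, 3364]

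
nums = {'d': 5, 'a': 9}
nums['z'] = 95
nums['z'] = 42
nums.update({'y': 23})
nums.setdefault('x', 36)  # 36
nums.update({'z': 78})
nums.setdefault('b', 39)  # 39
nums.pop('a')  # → 9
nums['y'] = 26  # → {'d': 5, 'z': 78, 'y': 26, 'x': 36, 'b': 39}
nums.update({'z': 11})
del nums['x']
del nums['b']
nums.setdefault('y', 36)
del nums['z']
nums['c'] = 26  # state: {'d': 5, 'y': 26, 'c': 26}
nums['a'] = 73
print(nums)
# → {'d': 5, 'y': 26, 'c': 26, 'a': 73}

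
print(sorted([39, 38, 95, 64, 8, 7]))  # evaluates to [7, 8, 38, 39, 64, 95]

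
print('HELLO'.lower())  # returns hello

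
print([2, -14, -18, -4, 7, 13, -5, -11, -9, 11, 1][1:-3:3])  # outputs [-14, 7, -11]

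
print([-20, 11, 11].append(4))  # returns None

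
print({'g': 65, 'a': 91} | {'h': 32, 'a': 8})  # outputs {'g': 65, 'a': 8, 'h': 32}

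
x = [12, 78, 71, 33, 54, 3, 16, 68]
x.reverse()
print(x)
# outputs [68, 16, 3, 54, 33, 71, 78, 12]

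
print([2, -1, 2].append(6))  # None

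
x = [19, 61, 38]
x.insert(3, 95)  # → [19, 61, 38, 95]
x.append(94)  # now [19, 61, 38, 95, 94]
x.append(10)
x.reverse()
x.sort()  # [10, 19, 38, 61, 94, 95]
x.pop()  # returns 95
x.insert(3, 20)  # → [10, 19, 38, 20, 61, 94]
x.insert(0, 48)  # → [48, 10, 19, 38, 20, 61, 94]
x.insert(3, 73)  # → [48, 10, 19, 73, 38, 20, 61, 94]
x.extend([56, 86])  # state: [48, 10, 19, 73, 38, 20, 61, 94, 56, 86]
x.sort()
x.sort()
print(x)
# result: [10, 19, 20, 38, 48, 56, 61, 73, 86, 94]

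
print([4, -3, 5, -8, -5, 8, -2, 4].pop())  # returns 4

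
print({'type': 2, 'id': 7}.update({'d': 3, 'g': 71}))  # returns None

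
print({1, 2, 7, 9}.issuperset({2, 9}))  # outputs True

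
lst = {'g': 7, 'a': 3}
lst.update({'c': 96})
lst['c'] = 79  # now {'g': 7, 'a': 3, 'c': 79}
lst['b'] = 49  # {'g': 7, 'a': 3, 'c': 79, 'b': 49}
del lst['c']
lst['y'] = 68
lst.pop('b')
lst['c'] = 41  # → {'g': 7, 'a': 3, 'y': 68, 'c': 41}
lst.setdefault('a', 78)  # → 3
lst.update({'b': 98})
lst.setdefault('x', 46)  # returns 46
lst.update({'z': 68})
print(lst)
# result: {'g': 7, 'a': 3, 'y': 68, 'c': 41, 'b': 98, 'x': 46, 'z': 68}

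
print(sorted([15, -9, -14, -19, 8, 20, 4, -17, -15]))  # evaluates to [-19, -17, -15, -14, -9, 4, 8, 15, 20]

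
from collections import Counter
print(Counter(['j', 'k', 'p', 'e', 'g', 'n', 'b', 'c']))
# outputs Counter({'j': 1, 'k': 1, 'p': 1, 'e': 1, 'g': 1, 'n': 1, 'b': 1, 'c': 1})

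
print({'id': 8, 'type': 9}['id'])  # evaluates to 8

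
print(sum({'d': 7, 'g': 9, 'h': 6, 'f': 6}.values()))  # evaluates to 28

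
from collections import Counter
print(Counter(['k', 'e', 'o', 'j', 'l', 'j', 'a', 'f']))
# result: Counter({'j': 2, 'k': 1, 'e': 1, 'o': 1, 'l': 1, 'a': 1, 'f': 1})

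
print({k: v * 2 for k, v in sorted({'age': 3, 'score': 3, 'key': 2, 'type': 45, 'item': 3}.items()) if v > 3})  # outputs {'type': 90}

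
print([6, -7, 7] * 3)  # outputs [6, -7, 7, 6, -7, 7, 6, -7, 7]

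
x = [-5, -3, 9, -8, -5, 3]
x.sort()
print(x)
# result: [-8, -5, -5, -3, 3, 9]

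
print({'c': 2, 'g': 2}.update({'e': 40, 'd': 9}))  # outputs None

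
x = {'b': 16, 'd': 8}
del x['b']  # {'d': 8}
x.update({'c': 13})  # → {'d': 8, 'c': 13}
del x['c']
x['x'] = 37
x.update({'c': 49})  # {'d': 8, 'x': 37, 'c': 49}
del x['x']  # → {'d': 8, 'c': 49}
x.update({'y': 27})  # {'d': 8, 'c': 49, 'y': 27}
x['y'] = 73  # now {'d': 8, 'c': 49, 'y': 73}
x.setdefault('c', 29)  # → 49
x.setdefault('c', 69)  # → 49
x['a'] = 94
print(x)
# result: {'d': 8, 'c': 49, 'y': 73, 'a': 94}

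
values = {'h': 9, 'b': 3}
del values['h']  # {'b': 3}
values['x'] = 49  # {'b': 3, 'x': 49}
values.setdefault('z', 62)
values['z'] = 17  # {'b': 3, 'x': 49, 'z': 17}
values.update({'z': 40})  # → {'b': 3, 'x': 49, 'z': 40}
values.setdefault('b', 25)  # 3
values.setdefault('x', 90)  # 49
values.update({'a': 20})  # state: {'b': 3, 'x': 49, 'z': 40, 'a': 20}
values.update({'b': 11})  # {'b': 11, 'x': 49, 'z': 40, 'a': 20}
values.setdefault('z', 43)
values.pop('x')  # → 49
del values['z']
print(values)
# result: {'b': 11, 'a': 20}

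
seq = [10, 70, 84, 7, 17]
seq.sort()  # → [7, 10, 17, 70, 84]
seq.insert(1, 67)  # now [7, 67, 10, 17, 70, 84]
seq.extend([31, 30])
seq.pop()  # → 30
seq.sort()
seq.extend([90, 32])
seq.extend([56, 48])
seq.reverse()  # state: [48, 56, 32, 90, 84, 70, 67, 31, 17, 10, 7]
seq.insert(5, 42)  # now [48, 56, 32, 90, 84, 42, 70, 67, 31, 17, 10, 7]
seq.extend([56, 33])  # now [48, 56, 32, 90, 84, 42, 70, 67, 31, 17, 10, 7, 56, 33]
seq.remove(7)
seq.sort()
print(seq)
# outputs [10, 17, 31, 32, 33, 42, 48, 56, 56, 67, 70, 84, 90]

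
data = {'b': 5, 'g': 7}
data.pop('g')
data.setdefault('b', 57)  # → 5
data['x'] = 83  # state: {'b': 5, 'x': 83}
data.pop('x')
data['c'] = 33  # {'b': 5, 'c': 33}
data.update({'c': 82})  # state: {'b': 5, 'c': 82}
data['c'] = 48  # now {'b': 5, 'c': 48}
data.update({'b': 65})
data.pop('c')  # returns 48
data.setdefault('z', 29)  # 29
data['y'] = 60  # {'b': 65, 'z': 29, 'y': 60}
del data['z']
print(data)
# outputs {'b': 65, 'y': 60}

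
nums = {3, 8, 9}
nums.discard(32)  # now {3, 8, 9}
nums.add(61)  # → {3, 8, 9, 61}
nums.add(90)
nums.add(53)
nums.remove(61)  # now {3, 8, 9, 53, 90}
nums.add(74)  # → {3, 8, 9, 53, 74, 90}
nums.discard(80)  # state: {3, 8, 9, 53, 74, 90}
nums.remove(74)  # {3, 8, 9, 53, 90}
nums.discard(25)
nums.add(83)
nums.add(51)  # {3, 8, 9, 51, 53, 83, 90}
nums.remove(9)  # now {3, 8, 51, 53, 83, 90}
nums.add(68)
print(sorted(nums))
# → [3, 8, 51, 53, 68, 83, 90]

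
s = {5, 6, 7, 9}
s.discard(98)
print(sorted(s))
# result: [5, 6, 7, 9]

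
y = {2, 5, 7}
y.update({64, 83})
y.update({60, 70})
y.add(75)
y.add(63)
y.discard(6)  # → {2, 5, 7, 60, 63, 64, 70, 75, 83}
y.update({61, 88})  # {2, 5, 7, 60, 61, 63, 64, 70, 75, 83, 88}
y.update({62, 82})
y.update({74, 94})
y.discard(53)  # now {2, 5, 7, 60, 61, 62, 63, 64, 70, 74, 75, 82, 83, 88, 94}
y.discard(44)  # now {2, 5, 7, 60, 61, 62, 63, 64, 70, 74, 75, 82, 83, 88, 94}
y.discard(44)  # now {2, 5, 7, 60, 61, 62, 63, 64, 70, 74, 75, 82, 83, 88, 94}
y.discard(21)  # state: {2, 5, 7, 60, 61, 62, 63, 64, 70, 74, 75, 82, 83, 88, 94}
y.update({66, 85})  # {2, 5, 7, 60, 61, 62, 63, 64, 66, 70, 74, 75, 82, 83, 85, 88, 94}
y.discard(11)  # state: {2, 5, 7, 60, 61, 62, 63, 64, 66, 70, 74, 75, 82, 83, 85, 88, 94}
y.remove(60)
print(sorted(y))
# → [2, 5, 7, 61, 62, 63, 64, 66, 70, 74, 75, 82, 83, 85, 88, 94]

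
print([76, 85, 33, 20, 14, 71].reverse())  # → None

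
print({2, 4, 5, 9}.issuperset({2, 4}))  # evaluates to True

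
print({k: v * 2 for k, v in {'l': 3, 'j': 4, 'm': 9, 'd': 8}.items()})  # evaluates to {'l': 6, 'j': 8, 'm': 18, 'd': 16}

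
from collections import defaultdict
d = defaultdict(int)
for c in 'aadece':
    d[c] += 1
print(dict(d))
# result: {'a': 2, 'd': 1, 'e': 2, 'c': 1}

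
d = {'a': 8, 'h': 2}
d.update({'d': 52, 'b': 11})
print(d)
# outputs {'a': 8, 'h': 2, 'd': 52, 'b': 11}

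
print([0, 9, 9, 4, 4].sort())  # None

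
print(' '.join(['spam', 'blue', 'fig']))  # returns spam blue fig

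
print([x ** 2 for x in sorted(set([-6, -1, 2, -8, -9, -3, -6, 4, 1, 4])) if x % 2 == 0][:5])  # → [64, 36, 4, 16]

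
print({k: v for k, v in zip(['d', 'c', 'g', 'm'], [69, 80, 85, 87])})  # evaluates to {'d': 69, 'c': 80, 'g': 85, 'm': 87}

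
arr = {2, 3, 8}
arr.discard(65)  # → {2, 3, 8}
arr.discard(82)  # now {2, 3, 8}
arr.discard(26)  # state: {2, 3, 8}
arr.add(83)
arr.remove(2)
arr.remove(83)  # {3, 8}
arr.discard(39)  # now {3, 8}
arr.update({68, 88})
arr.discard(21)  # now {3, 8, 68, 88}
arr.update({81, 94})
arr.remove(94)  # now {3, 8, 68, 81, 88}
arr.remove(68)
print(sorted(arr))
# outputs [3, 8, 81, 88]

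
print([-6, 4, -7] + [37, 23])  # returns [-6, 4, -7, 37, 23]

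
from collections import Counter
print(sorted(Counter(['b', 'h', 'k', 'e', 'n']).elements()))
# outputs ['b', 'e', 'h', 'k', 'n']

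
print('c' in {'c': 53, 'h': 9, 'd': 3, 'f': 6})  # True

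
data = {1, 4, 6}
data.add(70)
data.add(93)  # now {1, 4, 6, 70, 93}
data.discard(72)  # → {1, 4, 6, 70, 93}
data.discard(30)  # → {1, 4, 6, 70, 93}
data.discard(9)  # {1, 4, 6, 70, 93}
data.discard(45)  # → {1, 4, 6, 70, 93}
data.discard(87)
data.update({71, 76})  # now {1, 4, 6, 70, 71, 76, 93}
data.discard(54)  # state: {1, 4, 6, 70, 71, 76, 93}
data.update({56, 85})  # {1, 4, 6, 56, 70, 71, 76, 85, 93}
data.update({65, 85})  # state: {1, 4, 6, 56, 65, 70, 71, 76, 85, 93}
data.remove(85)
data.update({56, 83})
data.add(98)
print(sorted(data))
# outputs [1, 4, 6, 56, 65, 70, 71, 76, 83, 93, 98]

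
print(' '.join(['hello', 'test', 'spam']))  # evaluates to hello test spam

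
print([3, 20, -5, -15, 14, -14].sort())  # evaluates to None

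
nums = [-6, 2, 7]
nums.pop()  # 7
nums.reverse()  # [2, -6]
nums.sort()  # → [-6, 2]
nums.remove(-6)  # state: [2]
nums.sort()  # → [2]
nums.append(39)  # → [2, 39]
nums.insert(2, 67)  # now [2, 39, 67]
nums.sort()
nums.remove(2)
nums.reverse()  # [67, 39]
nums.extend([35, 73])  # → [67, 39, 35, 73]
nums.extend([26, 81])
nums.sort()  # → [26, 35, 39, 67, 73, 81]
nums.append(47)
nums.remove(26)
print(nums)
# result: [35, 39, 67, 73, 81, 47]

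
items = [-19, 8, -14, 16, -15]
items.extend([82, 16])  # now [-19, 8, -14, 16, -15, 82, 16]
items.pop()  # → 16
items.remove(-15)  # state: [-19, 8, -14, 16, 82]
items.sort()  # [-19, -14, 8, 16, 82]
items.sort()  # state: [-19, -14, 8, 16, 82]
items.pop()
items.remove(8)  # [-19, -14, 16]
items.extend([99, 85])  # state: [-19, -14, 16, 99, 85]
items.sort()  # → [-19, -14, 16, 85, 99]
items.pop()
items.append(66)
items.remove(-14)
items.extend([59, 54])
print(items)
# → [-19, 16, 85, 66, 59, 54]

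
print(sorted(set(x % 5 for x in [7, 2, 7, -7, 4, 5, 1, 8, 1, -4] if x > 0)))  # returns [0, 1, 2, 3, 4]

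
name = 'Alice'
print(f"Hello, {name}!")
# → Hello, Alice!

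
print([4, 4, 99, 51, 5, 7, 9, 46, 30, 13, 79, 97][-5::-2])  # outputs [46, 7, 51, 4]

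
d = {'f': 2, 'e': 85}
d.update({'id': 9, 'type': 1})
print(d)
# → {'f': 2, 'e': 85, 'id': 9, 'type': 1}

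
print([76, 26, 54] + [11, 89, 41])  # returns [76, 26, 54, 11, 89, 41]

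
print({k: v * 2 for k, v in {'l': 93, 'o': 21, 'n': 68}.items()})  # {'l': 186, 'o': 42, 'n': 136}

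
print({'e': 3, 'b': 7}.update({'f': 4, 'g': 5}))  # None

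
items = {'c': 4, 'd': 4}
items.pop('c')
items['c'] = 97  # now {'d': 4, 'c': 97}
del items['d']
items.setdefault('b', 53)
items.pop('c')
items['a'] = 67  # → {'b': 53, 'a': 67}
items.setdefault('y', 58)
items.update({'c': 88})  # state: {'b': 53, 'a': 67, 'y': 58, 'c': 88}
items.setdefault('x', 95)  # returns 95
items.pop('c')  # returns 88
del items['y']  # {'b': 53, 'a': 67, 'x': 95}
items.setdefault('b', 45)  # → 53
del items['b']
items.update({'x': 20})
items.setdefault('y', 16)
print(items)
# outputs {'a': 67, 'x': 20, 'y': 16}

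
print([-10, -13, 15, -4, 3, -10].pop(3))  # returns -4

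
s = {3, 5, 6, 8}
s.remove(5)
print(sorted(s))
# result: [3, 6, 8]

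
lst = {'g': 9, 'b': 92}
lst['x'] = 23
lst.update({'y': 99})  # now {'g': 9, 'b': 92, 'x': 23, 'y': 99}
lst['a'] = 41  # {'g': 9, 'b': 92, 'x': 23, 'y': 99, 'a': 41}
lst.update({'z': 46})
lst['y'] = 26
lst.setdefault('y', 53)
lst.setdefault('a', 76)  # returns 41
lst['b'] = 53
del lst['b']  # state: {'g': 9, 'x': 23, 'y': 26, 'a': 41, 'z': 46}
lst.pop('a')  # 41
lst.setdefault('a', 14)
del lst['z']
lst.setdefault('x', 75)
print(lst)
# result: {'g': 9, 'x': 23, 'y': 26, 'a': 14}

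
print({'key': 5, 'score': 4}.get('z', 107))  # 107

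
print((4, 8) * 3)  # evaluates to (4, 8, 4, 8, 4, 8)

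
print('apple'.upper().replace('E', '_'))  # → APPL_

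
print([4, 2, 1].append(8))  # None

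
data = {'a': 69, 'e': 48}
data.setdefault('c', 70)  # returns 70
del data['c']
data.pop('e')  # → 48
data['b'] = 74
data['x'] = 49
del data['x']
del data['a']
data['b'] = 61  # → {'b': 61}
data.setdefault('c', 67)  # 67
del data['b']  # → {'c': 67}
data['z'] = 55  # {'c': 67, 'z': 55}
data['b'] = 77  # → {'c': 67, 'z': 55, 'b': 77}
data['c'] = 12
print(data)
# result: {'c': 12, 'z': 55, 'b': 77}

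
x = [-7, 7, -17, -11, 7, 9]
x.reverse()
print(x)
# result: [9, 7, -11, -17, 7, -7]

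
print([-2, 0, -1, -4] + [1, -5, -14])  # [-2, 0, -1, -4, 1, -5, -14]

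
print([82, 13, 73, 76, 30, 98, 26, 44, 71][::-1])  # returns [71, 44, 26, 98, 30, 76, 73, 13, 82]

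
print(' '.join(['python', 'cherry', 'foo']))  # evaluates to python cherry foo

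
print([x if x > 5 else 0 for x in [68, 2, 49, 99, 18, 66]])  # [68, 0, 49, 99, 18, 66]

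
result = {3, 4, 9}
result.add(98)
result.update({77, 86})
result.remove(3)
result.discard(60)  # {4, 9, 77, 86, 98}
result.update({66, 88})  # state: {4, 9, 66, 77, 86, 88, 98}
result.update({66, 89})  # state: {4, 9, 66, 77, 86, 88, 89, 98}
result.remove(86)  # {4, 9, 66, 77, 88, 89, 98}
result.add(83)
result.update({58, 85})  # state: {4, 9, 58, 66, 77, 83, 85, 88, 89, 98}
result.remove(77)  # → {4, 9, 58, 66, 83, 85, 88, 89, 98}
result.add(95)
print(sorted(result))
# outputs [4, 9, 58, 66, 83, 85, 88, 89, 95, 98]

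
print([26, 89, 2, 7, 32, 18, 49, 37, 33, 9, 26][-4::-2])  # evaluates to [37, 18, 7, 89]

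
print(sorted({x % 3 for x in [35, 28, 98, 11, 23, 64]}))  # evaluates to [1, 2]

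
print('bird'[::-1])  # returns drib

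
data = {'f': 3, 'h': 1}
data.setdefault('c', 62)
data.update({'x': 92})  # {'f': 3, 'h': 1, 'c': 62, 'x': 92}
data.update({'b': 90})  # {'f': 3, 'h': 1, 'c': 62, 'x': 92, 'b': 90}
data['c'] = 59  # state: {'f': 3, 'h': 1, 'c': 59, 'x': 92, 'b': 90}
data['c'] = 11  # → {'f': 3, 'h': 1, 'c': 11, 'x': 92, 'b': 90}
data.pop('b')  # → 90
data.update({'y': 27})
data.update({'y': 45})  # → {'f': 3, 'h': 1, 'c': 11, 'x': 92, 'y': 45}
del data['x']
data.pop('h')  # 1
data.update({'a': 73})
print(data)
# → {'f': 3, 'c': 11, 'y': 45, 'a': 73}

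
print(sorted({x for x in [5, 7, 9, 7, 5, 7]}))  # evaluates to [5, 7, 9]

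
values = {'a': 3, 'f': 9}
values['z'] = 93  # {'a': 3, 'f': 9, 'z': 93}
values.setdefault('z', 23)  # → 93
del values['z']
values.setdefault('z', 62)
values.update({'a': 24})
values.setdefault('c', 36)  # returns 36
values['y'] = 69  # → {'a': 24, 'f': 9, 'z': 62, 'c': 36, 'y': 69}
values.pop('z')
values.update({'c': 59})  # {'a': 24, 'f': 9, 'c': 59, 'y': 69}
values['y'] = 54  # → {'a': 24, 'f': 9, 'c': 59, 'y': 54}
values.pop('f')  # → 9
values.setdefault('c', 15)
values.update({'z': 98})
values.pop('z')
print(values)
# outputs {'a': 24, 'c': 59, 'y': 54}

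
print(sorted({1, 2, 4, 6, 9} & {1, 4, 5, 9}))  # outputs [1, 4, 9]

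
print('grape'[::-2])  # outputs eag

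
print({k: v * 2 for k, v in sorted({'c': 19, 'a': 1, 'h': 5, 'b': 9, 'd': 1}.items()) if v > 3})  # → {'b': 18, 'c': 38, 'h': 10}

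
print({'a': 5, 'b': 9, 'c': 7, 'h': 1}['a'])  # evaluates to 5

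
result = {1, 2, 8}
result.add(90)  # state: {1, 2, 8, 90}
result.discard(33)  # {1, 2, 8, 90}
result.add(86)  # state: {1, 2, 8, 86, 90}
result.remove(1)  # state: {2, 8, 86, 90}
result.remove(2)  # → {8, 86, 90}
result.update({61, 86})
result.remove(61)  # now {8, 86, 90}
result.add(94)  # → {8, 86, 90, 94}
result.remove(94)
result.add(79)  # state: {8, 79, 86, 90}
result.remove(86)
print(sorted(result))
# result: [8, 79, 90]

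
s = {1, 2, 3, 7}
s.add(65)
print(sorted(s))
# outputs [1, 2, 3, 7, 65]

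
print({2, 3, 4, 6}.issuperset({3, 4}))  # True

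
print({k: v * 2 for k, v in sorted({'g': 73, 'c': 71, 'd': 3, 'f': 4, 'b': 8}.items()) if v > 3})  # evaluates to {'b': 16, 'c': 142, 'f': 8, 'g': 146}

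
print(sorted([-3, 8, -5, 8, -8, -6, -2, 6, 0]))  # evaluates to [-8, -6, -5, -3, -2, 0, 6, 8, 8]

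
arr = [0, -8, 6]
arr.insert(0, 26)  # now [26, 0, -8, 6]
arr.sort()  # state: [-8, 0, 6, 26]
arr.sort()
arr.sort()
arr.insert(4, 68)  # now [-8, 0, 6, 26, 68]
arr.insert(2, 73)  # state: [-8, 0, 73, 6, 26, 68]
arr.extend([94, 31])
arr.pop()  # 31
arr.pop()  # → 94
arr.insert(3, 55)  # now [-8, 0, 73, 55, 6, 26, 68]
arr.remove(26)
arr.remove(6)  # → [-8, 0, 73, 55, 68]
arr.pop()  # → 68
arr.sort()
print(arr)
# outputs [-8, 0, 55, 73]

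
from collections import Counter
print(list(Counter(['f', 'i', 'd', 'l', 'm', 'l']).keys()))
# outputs ['f', 'i', 'd', 'l', 'm']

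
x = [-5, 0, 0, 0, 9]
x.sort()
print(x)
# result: [-5, 0, 0, 0, 9]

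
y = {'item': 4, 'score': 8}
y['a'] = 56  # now {'item': 4, 'score': 8, 'a': 56}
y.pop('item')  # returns 4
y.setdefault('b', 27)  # 27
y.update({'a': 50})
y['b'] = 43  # {'score': 8, 'a': 50, 'b': 43}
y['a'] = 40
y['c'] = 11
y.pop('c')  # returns 11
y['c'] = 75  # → {'score': 8, 'a': 40, 'b': 43, 'c': 75}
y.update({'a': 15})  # {'score': 8, 'a': 15, 'b': 43, 'c': 75}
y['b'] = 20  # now {'score': 8, 'a': 15, 'b': 20, 'c': 75}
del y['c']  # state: {'score': 8, 'a': 15, 'b': 20}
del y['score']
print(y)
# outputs {'a': 15, 'b': 20}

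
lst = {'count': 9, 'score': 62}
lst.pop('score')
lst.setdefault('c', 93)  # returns 93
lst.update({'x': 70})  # {'count': 9, 'c': 93, 'x': 70}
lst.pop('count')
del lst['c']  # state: {'x': 70}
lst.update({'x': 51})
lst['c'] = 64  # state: {'x': 51, 'c': 64}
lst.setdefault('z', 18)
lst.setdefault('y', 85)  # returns 85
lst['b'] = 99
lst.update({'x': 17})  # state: {'x': 17, 'c': 64, 'z': 18, 'y': 85, 'b': 99}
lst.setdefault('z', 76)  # 18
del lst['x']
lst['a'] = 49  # {'c': 64, 'z': 18, 'y': 85, 'b': 99, 'a': 49}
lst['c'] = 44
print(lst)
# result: {'c': 44, 'z': 18, 'y': 85, 'b': 99, 'a': 49}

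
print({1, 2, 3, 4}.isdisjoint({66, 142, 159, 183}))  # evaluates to True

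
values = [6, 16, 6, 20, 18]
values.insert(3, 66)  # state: [6, 16, 6, 66, 20, 18]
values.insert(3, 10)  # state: [6, 16, 6, 10, 66, 20, 18]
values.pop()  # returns 18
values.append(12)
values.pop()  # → 12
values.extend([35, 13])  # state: [6, 16, 6, 10, 66, 20, 35, 13]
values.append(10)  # [6, 16, 6, 10, 66, 20, 35, 13, 10]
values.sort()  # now [6, 6, 10, 10, 13, 16, 20, 35, 66]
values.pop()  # 66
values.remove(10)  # [6, 6, 10, 13, 16, 20, 35]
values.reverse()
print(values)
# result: [35, 20, 16, 13, 10, 6, 6]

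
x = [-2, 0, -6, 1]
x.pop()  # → 1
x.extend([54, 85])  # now [-2, 0, -6, 54, 85]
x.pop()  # 85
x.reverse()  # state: [54, -6, 0, -2]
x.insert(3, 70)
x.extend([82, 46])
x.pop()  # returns 46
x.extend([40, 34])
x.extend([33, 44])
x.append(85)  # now [54, -6, 0, 70, -2, 82, 40, 34, 33, 44, 85]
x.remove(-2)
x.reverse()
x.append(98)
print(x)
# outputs [85, 44, 33, 34, 40, 82, 70, 0, -6, 54, 98]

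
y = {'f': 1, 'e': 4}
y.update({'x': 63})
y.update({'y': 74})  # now {'f': 1, 'e': 4, 'x': 63, 'y': 74}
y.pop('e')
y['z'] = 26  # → {'f': 1, 'x': 63, 'y': 74, 'z': 26}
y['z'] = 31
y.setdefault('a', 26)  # 26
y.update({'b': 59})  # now {'f': 1, 'x': 63, 'y': 74, 'z': 31, 'a': 26, 'b': 59}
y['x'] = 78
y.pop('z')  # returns 31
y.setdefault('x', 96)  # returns 78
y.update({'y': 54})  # {'f': 1, 'x': 78, 'y': 54, 'a': 26, 'b': 59}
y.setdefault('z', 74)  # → 74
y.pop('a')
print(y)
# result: {'f': 1, 'x': 78, 'y': 54, 'b': 59, 'z': 74}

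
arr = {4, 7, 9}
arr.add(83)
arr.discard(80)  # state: {4, 7, 9, 83}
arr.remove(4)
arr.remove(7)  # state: {9, 83}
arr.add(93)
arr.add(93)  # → {9, 83, 93}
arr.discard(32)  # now {9, 83, 93}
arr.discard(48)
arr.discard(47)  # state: {9, 83, 93}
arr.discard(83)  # {9, 93}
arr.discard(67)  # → {9, 93}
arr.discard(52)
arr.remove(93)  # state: {9}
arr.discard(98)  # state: {9}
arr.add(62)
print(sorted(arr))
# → [9, 62]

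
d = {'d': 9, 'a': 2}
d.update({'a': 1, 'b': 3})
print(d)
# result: {'d': 9, 'a': 1, 'b': 3}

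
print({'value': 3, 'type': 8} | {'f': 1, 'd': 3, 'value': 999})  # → {'value': 999, 'type': 8, 'f': 1, 'd': 3}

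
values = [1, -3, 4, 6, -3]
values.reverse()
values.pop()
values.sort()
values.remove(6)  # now [-3, -3, 4]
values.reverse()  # [4, -3, -3]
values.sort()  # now [-3, -3, 4]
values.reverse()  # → [4, -3, -3]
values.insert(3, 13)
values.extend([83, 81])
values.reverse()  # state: [81, 83, 13, -3, -3, 4]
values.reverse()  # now [4, -3, -3, 13, 83, 81]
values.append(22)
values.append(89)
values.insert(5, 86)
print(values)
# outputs [4, -3, -3, 13, 83, 86, 81, 22, 89]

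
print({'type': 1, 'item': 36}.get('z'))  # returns None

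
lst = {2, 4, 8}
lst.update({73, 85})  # {2, 4, 8, 73, 85}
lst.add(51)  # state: {2, 4, 8, 51, 73, 85}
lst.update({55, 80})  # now {2, 4, 8, 51, 55, 73, 80, 85}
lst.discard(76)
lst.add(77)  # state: {2, 4, 8, 51, 55, 73, 77, 80, 85}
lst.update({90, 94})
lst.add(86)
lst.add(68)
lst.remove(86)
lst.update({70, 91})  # {2, 4, 8, 51, 55, 68, 70, 73, 77, 80, 85, 90, 91, 94}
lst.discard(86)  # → {2, 4, 8, 51, 55, 68, 70, 73, 77, 80, 85, 90, 91, 94}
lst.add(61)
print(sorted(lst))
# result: [2, 4, 8, 51, 55, 61, 68, 70, 73, 77, 80, 85, 90, 91, 94]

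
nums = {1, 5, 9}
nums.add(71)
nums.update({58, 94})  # {1, 5, 9, 58, 71, 94}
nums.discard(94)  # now {1, 5, 9, 58, 71}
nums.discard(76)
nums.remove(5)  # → {1, 9, 58, 71}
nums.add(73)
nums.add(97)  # {1, 9, 58, 71, 73, 97}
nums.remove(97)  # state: {1, 9, 58, 71, 73}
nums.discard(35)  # {1, 9, 58, 71, 73}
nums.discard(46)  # {1, 9, 58, 71, 73}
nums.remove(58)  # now {1, 9, 71, 73}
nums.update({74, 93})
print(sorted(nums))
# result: [1, 9, 71, 73, 74, 93]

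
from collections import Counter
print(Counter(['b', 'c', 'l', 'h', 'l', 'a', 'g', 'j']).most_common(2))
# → [('l', 2), ('b', 1)]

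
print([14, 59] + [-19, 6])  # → [14, 59, -19, 6]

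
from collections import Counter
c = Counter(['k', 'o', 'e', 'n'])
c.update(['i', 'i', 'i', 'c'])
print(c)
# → Counter({'i': 3, 'k': 1, 'o': 1, 'e': 1, 'n': 1, 'c': 1})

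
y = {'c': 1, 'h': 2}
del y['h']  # {'c': 1}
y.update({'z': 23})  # {'c': 1, 'z': 23}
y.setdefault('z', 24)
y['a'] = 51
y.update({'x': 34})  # {'c': 1, 'z': 23, 'a': 51, 'x': 34}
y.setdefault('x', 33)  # 34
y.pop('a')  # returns 51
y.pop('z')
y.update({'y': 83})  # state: {'c': 1, 'x': 34, 'y': 83}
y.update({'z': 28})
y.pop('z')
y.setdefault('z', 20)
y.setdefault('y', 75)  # 83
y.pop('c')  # 1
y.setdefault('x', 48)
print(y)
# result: {'x': 34, 'y': 83, 'z': 20}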